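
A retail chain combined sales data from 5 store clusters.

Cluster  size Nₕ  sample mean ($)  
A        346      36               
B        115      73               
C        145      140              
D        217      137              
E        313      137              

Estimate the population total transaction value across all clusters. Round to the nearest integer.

113761

A: 346·36 = 12456
B: 115·73 = 8395
C: 145·140 = 20300
D: 217·137 = 29729
E: 313·137 = 42881
τ̂ = Σ Nₕx̄ₕ = 113761.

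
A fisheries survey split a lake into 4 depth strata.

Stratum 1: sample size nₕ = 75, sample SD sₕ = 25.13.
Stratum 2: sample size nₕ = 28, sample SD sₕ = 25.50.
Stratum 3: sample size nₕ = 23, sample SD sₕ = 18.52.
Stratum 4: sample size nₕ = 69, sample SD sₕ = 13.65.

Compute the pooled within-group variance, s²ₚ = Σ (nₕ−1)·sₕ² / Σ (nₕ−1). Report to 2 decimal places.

442.43

Degrees of freedom: 74 + 27 + 22 + 68 = 191.
Σ(nₕ−1)sₕ² = 74·631.5169 + 27·650.25 + 22·342.9904 + 68·186.3225 = 84504.7194.
s²ₚ = 84504.7194 / 191 = 442.4331... → 442.43.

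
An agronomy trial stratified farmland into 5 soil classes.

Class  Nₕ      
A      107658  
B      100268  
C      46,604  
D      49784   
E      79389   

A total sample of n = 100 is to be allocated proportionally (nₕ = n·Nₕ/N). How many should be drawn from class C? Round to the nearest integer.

Share of class C = 46604/383703 = 0.12146.
Allocate 100 × 0.12146 = 12.146... → 12.

12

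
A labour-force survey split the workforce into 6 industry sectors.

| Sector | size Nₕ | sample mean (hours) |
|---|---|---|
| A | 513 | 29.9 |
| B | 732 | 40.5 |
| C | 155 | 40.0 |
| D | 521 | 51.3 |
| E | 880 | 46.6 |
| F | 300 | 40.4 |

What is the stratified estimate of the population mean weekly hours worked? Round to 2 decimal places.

x̄_st = (Σ Nₕx̄ₕ) / (Σ Nₕ) = (513·29.9 + 732·40.5 + 155·40.0 + 521·51.3 + 880·46.6 + 300·40.4) / 3101
= 131040 / 3101 = 42.2573... → 42.26.

42.26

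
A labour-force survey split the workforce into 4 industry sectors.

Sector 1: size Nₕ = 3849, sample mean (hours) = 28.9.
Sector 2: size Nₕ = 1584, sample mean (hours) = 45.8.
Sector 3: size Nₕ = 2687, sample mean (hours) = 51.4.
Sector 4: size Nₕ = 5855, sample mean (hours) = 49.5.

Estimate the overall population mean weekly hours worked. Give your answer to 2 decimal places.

43.77

N = 13975; weights Wₕ = Nₕ/N = (0.2754, 0.1133, 0.1923, 0.4190).
x̄_st = Σ Wₕ·x̄ₕ = 0.2754·28.9 + 0.1133·45.8 + 0.1923·51.4 + 0.4190·49.5 ≈ 43.7723...
→ 43.77.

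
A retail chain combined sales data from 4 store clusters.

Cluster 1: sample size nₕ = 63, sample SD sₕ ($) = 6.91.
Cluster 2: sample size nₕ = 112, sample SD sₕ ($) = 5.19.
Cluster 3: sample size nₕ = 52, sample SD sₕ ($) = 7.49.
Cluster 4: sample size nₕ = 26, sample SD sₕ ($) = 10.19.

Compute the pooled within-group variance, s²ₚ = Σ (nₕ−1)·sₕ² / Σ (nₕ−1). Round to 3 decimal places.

45.812

1: (63−1)·6.91² = 62·47.7481 = 2960.3822
2: (112−1)·5.19² = 111·26.9361 = 2989.9071
3: (52−1)·7.49² = 51·56.1001 = 2861.1051
4: (26−1)·10.19² = 25·103.8361 = 2595.9025
Numerator = 11407.2969; denominator = Σ(nₕ−1) = 249.
s²ₚ = 11407.2969/249 = 45.81244... → 45.812.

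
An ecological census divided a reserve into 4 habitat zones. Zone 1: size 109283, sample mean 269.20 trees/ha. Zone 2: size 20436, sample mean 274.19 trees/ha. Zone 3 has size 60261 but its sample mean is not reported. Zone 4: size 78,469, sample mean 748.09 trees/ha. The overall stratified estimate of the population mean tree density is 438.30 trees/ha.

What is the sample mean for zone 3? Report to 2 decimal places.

Σ Nₕx̄ₕ = N·μ, so 60261·x̄_3 = 268449·438.30 − (109283·269.20 + 20436·274.19 + 78469·748.09).
= 117661196.7 − 93724204.65 = 23936992.05.
x̄_3 = 23936992.05 / 60261 = 397.2220... → 397.22.

397.22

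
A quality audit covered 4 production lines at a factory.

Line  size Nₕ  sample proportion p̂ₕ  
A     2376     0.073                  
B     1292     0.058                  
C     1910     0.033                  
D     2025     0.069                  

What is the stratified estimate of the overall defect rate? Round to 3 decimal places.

0.059

N = 2376 + 1292 + 1910 + 2025 = 7603.
Overall proportion = Σ (Nₕ/N)·p̂ₕ.
Σ Nₕp̂ₕ = 173.448 + 74.936 + 63.03 + 139.725 = 451.139.
451.139 / 7603 = 0.05934... → 0.059.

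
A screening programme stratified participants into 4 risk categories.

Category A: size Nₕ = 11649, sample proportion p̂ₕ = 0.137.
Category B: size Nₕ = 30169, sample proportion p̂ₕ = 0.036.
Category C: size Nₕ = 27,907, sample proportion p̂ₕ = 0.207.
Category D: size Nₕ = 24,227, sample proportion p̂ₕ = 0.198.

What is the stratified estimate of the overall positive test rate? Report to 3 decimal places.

Wₕ = Nₕ/N with N = 93952: 0.1240, 0.3211, 0.2970, 0.2579.
p̂_st = 0.1240·0.137 + 0.3211·0.036 + 0.2970·0.207 + 0.2579·0.198 ≈ 0.14109... → 0.141.

0.141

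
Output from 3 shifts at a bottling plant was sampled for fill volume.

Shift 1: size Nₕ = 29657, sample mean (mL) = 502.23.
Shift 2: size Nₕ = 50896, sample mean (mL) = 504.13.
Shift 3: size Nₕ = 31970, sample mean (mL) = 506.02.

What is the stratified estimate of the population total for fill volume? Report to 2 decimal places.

1: 29657·502.23 = 14894635.11
2: 50896·504.13 = 25658200.48
3: 31970·506.02 = 16177459.4
τ̂ = Σ Nₕx̄ₕ = 56730294.99.

56730294.99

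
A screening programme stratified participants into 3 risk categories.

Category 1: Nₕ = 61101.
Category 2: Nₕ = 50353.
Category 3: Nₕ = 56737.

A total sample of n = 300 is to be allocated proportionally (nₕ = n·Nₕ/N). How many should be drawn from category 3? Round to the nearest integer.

N = 61101 + 50353 + 56737 = 168191.
n_3 = 300·56737/168191 = 101.201... → 101.

101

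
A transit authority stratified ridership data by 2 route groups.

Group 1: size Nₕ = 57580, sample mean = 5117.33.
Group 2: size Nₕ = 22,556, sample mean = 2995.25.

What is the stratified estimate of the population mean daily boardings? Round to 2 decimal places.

4520.02

x̄_st = (Σ Nₕx̄ₕ) / (Σ Nₕ) = (57580·5117.33 + 22556·2995.25) / 80136
= 362216720.4 / 80136 = 4520.0250... → 4520.02.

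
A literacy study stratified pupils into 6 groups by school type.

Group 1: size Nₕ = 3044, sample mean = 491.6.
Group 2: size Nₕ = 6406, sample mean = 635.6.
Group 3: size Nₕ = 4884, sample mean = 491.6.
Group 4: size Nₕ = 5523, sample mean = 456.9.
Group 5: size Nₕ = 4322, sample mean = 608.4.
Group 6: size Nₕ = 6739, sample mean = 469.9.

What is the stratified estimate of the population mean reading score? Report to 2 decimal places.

x̄_st = (Σ Nₕx̄ₕ) / (Σ Nₕ) = (3044·491.6 + 6406·635.6 + 4884·491.6 + 5523·456.9 + 4322·608.4 + 6739·469.9) / 30918
= 16288678 / 30918 = 526.8348... → 526.83.

526.83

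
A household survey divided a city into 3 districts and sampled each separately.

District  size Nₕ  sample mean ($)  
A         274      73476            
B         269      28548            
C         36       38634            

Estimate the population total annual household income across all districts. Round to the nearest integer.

A: 274·73476 = 20132424
B: 269·28548 = 7679412
C: 36·38634 = 1390824
τ̂ = Σ Nₕx̄ₕ = 29202660.

29202660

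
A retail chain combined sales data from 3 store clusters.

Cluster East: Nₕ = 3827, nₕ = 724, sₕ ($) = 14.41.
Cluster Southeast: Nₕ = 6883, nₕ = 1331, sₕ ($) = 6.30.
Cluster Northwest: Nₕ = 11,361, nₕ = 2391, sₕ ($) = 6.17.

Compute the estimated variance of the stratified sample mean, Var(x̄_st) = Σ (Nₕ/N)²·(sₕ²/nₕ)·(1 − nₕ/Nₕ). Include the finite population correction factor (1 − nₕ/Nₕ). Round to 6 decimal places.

N = 22071. Term for each stratum: Wₕ²sₕ²/nₕ·(1−nₕ/Nₕ).
Var(x̄_st) = 0.006991746 + 0.002339302 + 0.003330855 = 0.012661902 → 0.012662.

0.012662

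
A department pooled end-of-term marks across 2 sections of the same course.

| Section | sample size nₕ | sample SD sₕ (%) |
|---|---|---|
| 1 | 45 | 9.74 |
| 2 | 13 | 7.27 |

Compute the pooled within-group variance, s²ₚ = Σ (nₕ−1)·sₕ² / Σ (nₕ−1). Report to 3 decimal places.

1: (45−1)·9.74² = 44·94.8676 = 4174.1744
2: (13−1)·7.27² = 12·52.8529 = 634.2348
Numerator = 4808.4092; denominator = Σ(nₕ−1) = 56.
s²ₚ = 4808.4092/56 = 85.86445 → 85.864.

85.864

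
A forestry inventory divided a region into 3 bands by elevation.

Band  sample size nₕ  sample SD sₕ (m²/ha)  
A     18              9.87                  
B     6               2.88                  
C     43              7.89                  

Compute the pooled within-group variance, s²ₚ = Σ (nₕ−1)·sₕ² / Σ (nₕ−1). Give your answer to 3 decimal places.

67.377

Degrees of freedom: 17 + 5 + 42 = 64.
Σ(nₕ−1)sₕ² = 17·97.4169 + 5·8.2944 + 42·62.2521 = 4312.1475.
s²ₚ = 4312.1475 / 64 = 67.37730... → 67.377.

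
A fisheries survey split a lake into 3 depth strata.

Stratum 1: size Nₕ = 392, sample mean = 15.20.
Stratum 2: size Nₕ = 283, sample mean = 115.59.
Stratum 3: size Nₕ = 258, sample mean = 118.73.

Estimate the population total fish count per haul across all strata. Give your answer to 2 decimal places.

69302.71

Estimate total by summing Nₕ·x̄ₕ over strata.
392·15.20 + 283·115.59 + 258·118.73 = 5958.4 + 32711.97 + 30632.34 = 69302.71.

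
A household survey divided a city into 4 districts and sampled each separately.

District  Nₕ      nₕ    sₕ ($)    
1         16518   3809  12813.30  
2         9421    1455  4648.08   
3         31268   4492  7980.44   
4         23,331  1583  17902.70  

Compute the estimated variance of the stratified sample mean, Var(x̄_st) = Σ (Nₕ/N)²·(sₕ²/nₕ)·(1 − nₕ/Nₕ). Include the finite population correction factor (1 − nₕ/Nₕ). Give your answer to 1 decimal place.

19235.1

N = 80538; Wₕ = Nₕ/N.
district 1: (16518/80538)²·12813.30²/3809·(1 − 3809/16518) = 1395.0127
district 2: (9421/80538)²·4648.08²/1455·(1 − 1455/9421) = 171.7987
district 3: (31268/80538)²·7980.44²/4492·(1 − 4492/31268) = 1830.0293
district 4: (23331/80538)²·17902.70²/1583·(1 − 1583/23331) = 15838.2484
Sum = 19235.0892 → 19235.1.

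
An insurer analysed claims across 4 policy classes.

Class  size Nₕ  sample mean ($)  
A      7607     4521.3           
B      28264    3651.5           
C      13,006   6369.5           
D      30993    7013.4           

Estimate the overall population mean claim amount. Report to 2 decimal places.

5481.50

N = 79870; weights Wₕ = Nₕ/N = (0.0952, 0.3539, 0.1628, 0.3880).
x̄_st = Σ Wₕ·x̄ₕ = 0.0952·4521.3 + 0.3539·3651.5 + 0.1628·6369.5 + 0.3880·7013.4 ≈ 5481.5018...
→ 5481.50.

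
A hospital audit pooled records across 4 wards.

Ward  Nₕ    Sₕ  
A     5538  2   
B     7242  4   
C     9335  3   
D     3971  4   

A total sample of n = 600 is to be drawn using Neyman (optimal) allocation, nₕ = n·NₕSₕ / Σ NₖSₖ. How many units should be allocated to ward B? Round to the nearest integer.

207

Σ NₕSₕ = 5538·2 + 7242·4 + 9335·3 + 3971·4 = 83933.
Share for B: 28968/83933 = 0.34513.
n_B = 600 × 0.34513 = 207.079... → 207.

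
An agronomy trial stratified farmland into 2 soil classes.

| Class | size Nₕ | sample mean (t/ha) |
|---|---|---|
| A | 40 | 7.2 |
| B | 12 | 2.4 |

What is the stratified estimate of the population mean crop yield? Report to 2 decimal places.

x̄_st = (Σ Nₕx̄ₕ) / (Σ Nₕ) = (40·7.2 + 12·2.4) / 52
= 316.8 / 52 = 6.0923... → 6.09.

6.09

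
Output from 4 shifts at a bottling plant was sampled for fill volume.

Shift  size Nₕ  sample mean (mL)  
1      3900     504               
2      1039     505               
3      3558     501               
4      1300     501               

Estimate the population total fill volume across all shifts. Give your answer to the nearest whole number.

1: 3900·504 = 1965600
2: 1039·505 = 524695
3: 3558·501 = 1782558
4: 1300·501 = 651300
τ̂ = Σ Nₕx̄ₕ = 4924153.

4924153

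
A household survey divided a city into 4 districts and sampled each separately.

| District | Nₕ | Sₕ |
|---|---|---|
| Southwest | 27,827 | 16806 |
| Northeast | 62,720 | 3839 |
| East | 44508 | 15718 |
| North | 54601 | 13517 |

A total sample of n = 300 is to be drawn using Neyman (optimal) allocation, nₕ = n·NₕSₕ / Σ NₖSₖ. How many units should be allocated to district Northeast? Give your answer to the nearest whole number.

Southwest: NₕSₕ = 27827·16806 = 467660562
Northeast: NₕSₕ = 62720·3839 = 240782080
East: NₕSₕ = 44508·15718 = 699576744
North: NₕSₕ = 54601·13517 = 738041717
Σ NₕSₕ = 2146061103.
n_Northeast = 300·240782080/2146061103 = 33.659... → 34.

34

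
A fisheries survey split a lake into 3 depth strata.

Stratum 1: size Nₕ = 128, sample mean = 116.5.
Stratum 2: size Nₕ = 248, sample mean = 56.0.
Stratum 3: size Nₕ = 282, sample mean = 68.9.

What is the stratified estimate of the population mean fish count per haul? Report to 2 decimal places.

73.30

x̄_st = (Σ Nₕx̄ₕ) / (Σ Nₕ) = (128·116.5 + 248·56.0 + 282·68.9) / 658
= 48229.8 / 658 = 73.2976... → 73.30.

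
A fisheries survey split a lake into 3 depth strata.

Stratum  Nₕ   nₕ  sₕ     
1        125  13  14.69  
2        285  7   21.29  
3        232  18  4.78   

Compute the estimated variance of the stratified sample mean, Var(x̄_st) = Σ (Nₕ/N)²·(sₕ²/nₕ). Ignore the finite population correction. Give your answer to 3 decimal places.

N = 642; Wₕ = Nₕ/N.
stratum 1: (125/642)²·14.69²/13 = 0.629289
stratum 2: (285/642)²·21.29²/7 = 12.760654
stratum 3: (232/642)²·4.78²/18 = 0.165764
Sum = 13.555707 → 13.556.

13.556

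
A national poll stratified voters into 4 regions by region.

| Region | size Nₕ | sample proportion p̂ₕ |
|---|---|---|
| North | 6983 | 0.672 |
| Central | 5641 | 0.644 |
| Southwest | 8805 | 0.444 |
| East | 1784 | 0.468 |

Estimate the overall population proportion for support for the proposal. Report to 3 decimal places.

0.563

Wₕ = Nₕ/N with N = 23213: 0.3008, 0.2430, 0.3793, 0.0769.
p̂_st = 0.3008·0.672 + 0.2430·0.644 + 0.3793·0.444 + 0.0769·0.468 ≈ 0.56303... → 0.563.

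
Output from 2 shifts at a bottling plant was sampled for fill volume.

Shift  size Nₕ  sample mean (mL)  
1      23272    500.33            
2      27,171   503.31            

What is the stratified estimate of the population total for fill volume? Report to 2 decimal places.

25319115.77

Estimate total by summing Nₕ·x̄ₕ over strata.
23272·500.33 + 27171·503.31 = 11643679.76 + 13675436.01 = 25319115.77.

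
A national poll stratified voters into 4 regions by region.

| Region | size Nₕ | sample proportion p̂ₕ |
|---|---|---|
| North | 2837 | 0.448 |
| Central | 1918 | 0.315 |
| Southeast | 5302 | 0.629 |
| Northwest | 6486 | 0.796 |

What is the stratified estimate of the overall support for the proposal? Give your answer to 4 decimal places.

0.6270

Wₕ = Nₕ/N with N = 16543: 0.1715, 0.1159, 0.3205, 0.3921.
p̂_st = 0.1715·0.448 + 0.1159·0.315 + 0.3205·0.629 + 0.3921·0.796 ≈ 0.627030... → 0.6270.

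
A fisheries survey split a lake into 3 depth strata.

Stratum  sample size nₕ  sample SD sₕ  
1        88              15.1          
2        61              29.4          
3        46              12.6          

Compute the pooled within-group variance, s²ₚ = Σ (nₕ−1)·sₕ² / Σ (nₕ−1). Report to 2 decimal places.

Degrees of freedom: 87 + 60 + 45 = 192.
Σ(nₕ−1)sₕ² = 87·228.01 + 60·864.36 + 45·158.76 = 78842.67.
s²ₚ = 78842.67 / 192 = 410.6389... → 410.64.

410.64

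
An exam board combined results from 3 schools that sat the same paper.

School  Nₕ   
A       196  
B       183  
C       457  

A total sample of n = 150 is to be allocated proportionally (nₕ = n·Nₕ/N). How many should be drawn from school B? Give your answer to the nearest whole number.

33

Share of school B = 183/836 = 0.21890.
Allocate 150 × 0.21890 = 32.835... → 33.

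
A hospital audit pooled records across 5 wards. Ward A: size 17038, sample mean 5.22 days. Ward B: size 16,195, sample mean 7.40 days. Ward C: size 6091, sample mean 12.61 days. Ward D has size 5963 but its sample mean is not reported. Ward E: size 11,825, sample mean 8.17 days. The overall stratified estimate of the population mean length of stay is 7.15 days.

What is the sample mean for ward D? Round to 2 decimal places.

4.39

N = 17038 + 16195 + 6091 + 5963 + 11825 = 57112.
Overall total = μ·N = 7.15·57112 = 408350.8.
Subtract the known strata: 17038·5.22 + 16195·7.40 + 6091·12.61 + 11825·8.17 = 382199.12.
Remaining total for ward D: 408350.8 − 382199.12 = 26151.68.
Divide by its size: 26151.68 / 5963 = 4.3857... → 4.39.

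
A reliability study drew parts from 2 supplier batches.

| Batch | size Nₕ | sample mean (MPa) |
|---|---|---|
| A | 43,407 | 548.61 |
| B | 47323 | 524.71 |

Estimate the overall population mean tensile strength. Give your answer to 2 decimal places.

536.14

N = 90730; weights Wₕ = Nₕ/N = (0.4784, 0.5216).
x̄_st = Σ Wₕ·x̄ₕ = 0.4784·548.61 + 0.5216·524.71 ≈ 536.1442...
→ 536.14.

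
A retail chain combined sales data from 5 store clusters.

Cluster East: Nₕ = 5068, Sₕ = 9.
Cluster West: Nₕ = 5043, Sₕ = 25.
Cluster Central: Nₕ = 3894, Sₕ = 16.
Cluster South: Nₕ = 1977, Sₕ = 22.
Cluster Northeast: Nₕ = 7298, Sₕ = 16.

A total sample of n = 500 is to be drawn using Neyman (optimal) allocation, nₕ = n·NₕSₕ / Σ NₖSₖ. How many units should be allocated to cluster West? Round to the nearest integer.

160

Σ NₕSₕ = 5068·9 + 5043·25 + 3894·16 + 1977·22 + 7298·16 = 394253.
Share for West: 126075/394253 = 0.31978.
n_West = 500 × 0.31978 = 159.891... → 160.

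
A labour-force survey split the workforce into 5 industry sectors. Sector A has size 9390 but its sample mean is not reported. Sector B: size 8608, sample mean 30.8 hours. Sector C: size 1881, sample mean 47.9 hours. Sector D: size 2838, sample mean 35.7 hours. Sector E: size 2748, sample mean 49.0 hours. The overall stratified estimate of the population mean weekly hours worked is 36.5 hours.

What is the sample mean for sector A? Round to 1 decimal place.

36.0

Σ Nₕx̄ₕ = N·μ, so 9390·x̄_A = 25465·36.5 − (8608·30.8 + 1881·47.9 + 2838·35.7 + 2748·49.0).
= 929472.5 − 591194.9 = 338277.6.
x̄_A = 338277.6 / 9390 = 36.025... → 36.0.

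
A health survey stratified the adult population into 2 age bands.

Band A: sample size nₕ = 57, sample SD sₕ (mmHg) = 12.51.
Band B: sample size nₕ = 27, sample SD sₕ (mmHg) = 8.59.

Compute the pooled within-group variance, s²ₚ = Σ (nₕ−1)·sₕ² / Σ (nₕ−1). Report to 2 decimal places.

130.27

Degrees of freedom: 56 + 26 = 82.
Σ(nₕ−1)sₕ² = 56·156.5001 + 26·73.7881 = 10682.4962.
s²ₚ = 10682.4962 / 82 = 130.2743... → 130.27.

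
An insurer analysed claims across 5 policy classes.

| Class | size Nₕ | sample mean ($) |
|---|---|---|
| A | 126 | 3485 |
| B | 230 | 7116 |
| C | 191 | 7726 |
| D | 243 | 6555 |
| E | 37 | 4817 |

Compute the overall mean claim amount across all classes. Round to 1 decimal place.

x̄_st = (Σ Nₕx̄ₕ) / (Σ Nₕ) = (126·3485 + 230·7116 + 191·7726 + 243·6555 + 37·4817) / 827
= 5322550 / 827 = 6435.973... → 6436.0.

6436.0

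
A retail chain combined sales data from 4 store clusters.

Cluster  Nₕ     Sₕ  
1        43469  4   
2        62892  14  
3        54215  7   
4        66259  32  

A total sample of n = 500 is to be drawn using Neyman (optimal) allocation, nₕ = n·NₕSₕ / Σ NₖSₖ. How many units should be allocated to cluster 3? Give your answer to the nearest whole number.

53

Σ NₕSₕ = 43469·4 + 62892·14 + 54215·7 + 66259·32 = 3554157.
Share for 3: 379505/3554157 = 0.10678.
n_3 = 500 × 0.10678 = 53.389... → 53.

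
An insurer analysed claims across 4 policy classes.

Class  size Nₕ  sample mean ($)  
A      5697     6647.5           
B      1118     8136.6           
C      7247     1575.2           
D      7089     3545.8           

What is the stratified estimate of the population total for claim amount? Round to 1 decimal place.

83519176.9

A: 5697·6647.5 = 37870807.5
B: 1118·8136.6 = 9096718.8
C: 7247·1575.2 = 11415474.4
D: 7089·3545.8 = 25136176.2
τ̂ = Σ Nₕx̄ₕ = 83519176.9.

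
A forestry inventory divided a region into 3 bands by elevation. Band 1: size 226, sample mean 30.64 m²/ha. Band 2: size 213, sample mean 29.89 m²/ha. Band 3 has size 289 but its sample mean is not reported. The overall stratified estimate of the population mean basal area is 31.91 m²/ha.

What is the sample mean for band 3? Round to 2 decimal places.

34.39

N = 226 + 213 + 289 = 728.
Overall total = μ·N = 31.91·728 = 23230.48.
Subtract the known strata: 226·30.64 + 213·29.89 = 13291.21.
Remaining total for band 3: 23230.48 − 13291.21 = 9939.27.
Divide by its size: 9939.27 / 289 = 34.3919... → 34.39.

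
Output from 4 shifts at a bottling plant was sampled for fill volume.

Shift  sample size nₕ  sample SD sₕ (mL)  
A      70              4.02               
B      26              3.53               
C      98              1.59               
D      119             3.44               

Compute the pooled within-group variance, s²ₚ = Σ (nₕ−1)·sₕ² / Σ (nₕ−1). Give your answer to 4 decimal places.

9.9294

Degrees of freedom: 69 + 25 + 97 + 118 = 309.
Σ(nₕ−1)sₕ² = 69·16.1604 + 25·12.4609 + 97·2.5281 + 118·11.8336 = 3068.1806.
s²ₚ = 3068.1806 / 309 = 9.929387... → 9.9294.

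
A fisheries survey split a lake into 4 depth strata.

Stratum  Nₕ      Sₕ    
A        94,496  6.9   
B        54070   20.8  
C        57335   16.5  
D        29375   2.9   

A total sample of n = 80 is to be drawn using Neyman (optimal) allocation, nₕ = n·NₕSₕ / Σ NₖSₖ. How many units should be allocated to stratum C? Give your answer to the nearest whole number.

27

A: NₕSₕ = 94496·6.9 = 652022.4
B: NₕSₕ = 54070·20.8 = 1124656
C: NₕSₕ = 57335·16.5 = 946027.5
D: NₕSₕ = 29375·2.9 = 85187.5
Σ NₕSₕ = 2807893.4.
n_C = 80·946027.5/2807893.4 = 26.953... → 27.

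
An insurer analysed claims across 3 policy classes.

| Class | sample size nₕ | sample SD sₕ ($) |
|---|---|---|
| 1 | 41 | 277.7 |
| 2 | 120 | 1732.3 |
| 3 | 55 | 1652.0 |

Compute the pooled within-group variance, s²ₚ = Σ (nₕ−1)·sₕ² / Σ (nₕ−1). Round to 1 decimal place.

Degrees of freedom: 40 + 119 + 54 = 213.
Σ(nₕ−1)sₕ² = 40·77117.29 + 119·3000863.29 + 54·2729104 = 507559039.11.
s²ₚ = 507559039.11 / 213 = 2382906.287... → 2382906.3.

2382906.3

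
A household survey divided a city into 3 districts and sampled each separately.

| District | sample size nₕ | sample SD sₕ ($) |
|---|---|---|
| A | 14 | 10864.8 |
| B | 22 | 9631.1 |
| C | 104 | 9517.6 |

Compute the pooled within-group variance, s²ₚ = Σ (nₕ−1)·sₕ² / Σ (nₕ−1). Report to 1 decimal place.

93523469.8

Degrees of freedom: 13 + 21 + 103 = 137.
Σ(nₕ−1)sₕ² = 13·118043879.04 + 21·92758087.21 + 103·90584709.76 = 12812715364.21.
s²ₚ = 12812715364.21 / 137 = 93523469.812... → 93523469.8.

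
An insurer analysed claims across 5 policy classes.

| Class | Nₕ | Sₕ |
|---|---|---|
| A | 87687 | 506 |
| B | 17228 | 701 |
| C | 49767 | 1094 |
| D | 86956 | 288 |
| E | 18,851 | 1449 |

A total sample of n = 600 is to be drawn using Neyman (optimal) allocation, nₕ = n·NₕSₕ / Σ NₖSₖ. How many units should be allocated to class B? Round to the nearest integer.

Σ NₕSₕ = 87687·506 + 17228·701 + 49767·1094 + 86956·288 + 18851·1449 = 163249975.
Share for B: 12076828/163249975 = 0.07398.
n_B = 600 × 0.07398 = 44.387... → 44.

44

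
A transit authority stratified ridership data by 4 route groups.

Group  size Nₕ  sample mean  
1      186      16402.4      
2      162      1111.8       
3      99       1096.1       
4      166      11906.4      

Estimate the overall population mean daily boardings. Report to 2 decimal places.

N = 613; weights Wₕ = Nₕ/N = (0.3034, 0.2643, 0.1615, 0.2708).
x̄_st = Σ Wₕ·x̄ₕ = 0.3034·16402.4 + 0.2643·1111.8 + 0.1615·1096.1 + 0.2708·11906.4 ≈ 8671.9972...
→ 8672.00.

8672.00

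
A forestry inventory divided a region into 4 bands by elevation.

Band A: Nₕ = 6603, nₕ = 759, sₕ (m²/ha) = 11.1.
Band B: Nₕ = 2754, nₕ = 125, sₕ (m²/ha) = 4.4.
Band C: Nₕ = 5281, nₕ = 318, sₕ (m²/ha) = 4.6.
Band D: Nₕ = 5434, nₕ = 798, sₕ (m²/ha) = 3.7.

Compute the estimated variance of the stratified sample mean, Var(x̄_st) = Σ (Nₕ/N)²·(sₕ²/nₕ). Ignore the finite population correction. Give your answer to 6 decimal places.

N = 20072; Wₕ = Nₕ/N.
band A: (6603/20072)²·11.1²/759 = 0.017567319
band B: (2754/20072)²·4.4²/125 = 0.002915694
band C: (5281/20072)²·4.6²/318 = 0.004606166
band D: (5434/20072)²·3.7²/798 = 0.001257357
Sum = 0.026346535 → 0.026347.

0.026347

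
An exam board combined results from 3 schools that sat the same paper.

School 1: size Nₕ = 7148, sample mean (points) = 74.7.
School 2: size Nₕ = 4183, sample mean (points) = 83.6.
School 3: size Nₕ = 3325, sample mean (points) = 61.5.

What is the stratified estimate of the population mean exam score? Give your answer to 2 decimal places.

x̄_st = (Σ Nₕx̄ₕ) / (Σ Nₕ) = (7148·74.7 + 4183·83.6 + 3325·61.5) / 14656
= 1088141.9 / 14656 = 74.2455... → 74.25.

74.25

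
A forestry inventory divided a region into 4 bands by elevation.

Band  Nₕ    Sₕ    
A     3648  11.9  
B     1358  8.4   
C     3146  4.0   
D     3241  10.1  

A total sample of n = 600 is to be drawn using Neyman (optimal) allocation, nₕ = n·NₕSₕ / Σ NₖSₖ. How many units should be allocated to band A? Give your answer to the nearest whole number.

A: NₕSₕ = 3648·11.9 = 43411.2
B: NₕSₕ = 1358·8.4 = 11407.2
C: NₕSₕ = 3146·4.0 = 12584
D: NₕSₕ = 3241·10.1 = 32734.1
Σ NₕSₕ = 100136.5.
n_A = 600·43411.2/100136.5 = 260.112... → 260.

260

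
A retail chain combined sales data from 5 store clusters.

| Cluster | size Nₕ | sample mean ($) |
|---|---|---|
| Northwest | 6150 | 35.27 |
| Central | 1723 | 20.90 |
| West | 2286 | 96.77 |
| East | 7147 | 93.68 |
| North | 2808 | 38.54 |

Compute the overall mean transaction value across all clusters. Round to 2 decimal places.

N = 20114; weights Wₕ = Nₕ/N = (0.3058, 0.0857, 0.1137, 0.3553, 0.1396).
x̄_st = Σ Wₕ·x̄ₕ = 0.3058·35.27 + 0.0857·20.90 + 0.1137·96.77 + 0.3553·93.68 + 0.1396·38.54 ≈ 62.2397...
→ 62.24.

62.24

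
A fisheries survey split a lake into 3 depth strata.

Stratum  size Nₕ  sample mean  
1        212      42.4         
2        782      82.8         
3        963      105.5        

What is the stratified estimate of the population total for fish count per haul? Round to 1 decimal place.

1: 212·42.4 = 8988.8
2: 782·82.8 = 64749.6
3: 963·105.5 = 101596.5
τ̂ = Σ Nₕx̄ₕ = 175334.9.

175334.9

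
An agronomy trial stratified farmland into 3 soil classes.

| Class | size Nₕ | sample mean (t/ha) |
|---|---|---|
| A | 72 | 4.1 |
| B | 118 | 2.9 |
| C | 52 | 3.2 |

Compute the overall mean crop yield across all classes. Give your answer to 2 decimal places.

N = 72 + 118 + 52 = 242.
The stratified mean weights each stratum mean by its population share Nₕ/N.
Σ Nₕx̄ₕ = 72·4.1 + 118·2.9 + 52·3.2 = 295.2 + 342.2 + 166.4 = 803.8.
Divide by N: 803.8 / 242 = 3.3215... → 3.32.

3.32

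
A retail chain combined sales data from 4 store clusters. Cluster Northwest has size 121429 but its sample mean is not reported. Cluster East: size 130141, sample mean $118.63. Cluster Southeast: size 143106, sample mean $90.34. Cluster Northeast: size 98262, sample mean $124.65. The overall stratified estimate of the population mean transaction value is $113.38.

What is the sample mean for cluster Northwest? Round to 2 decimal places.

N = 121429 + 130141 + 143106 + 98262 = 492938.
Overall total = μ·N = 113.38·492938 = 55889310.44.
Subtract the known strata: 130141·118.63 + 143106·90.34 + 98262·124.65 = 40615181.17.
Remaining total for cluster Northwest: 55889310.44 − 40615181.17 = 15274129.27.
Divide by its size: 15274129.27 / 121429 = 125.7865... → 125.79.

125.79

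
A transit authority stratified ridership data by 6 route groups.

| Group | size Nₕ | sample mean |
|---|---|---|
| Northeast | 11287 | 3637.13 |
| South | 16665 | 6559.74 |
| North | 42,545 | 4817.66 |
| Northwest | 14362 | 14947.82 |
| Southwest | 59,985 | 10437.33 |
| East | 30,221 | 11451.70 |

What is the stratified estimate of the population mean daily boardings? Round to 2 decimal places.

8809.20

N = 11287 + 16665 + 42545 + 14362 + 59985 + 30221 = 175065.
Weight each subgroup mean by Nₕ/N and sum.
Σ Nₕx̄ₕ = 11287·3637.13 + 16665·6559.74 + 42545·4817.66 + 14362·14947.82 + 59985·10437.33 + 30221·11451.70 = 41052286.31 + 109318067.1 + 204967344.7 + 214680590.84 + 626083240.05 + 346081825.7 = 1542183354.7.
Divide by N: 1542183354.7 / 175065 = 8809.2043... → 8809.20.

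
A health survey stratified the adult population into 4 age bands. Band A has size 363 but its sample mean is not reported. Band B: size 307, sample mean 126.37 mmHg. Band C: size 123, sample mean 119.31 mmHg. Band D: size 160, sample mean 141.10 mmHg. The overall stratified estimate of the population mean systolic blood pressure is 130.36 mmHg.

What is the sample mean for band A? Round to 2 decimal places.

N = 363 + 307 + 123 + 160 = 953.
Overall total = μ·N = 130.36·953 = 124233.08.
Subtract the known strata: 307·126.37 + 123·119.31 + 160·141.10 = 76046.72.
Remaining total for band A: 124233.08 − 76046.72 = 48186.36.
Divide by its size: 48186.36 / 363 = 132.7448... → 132.74.

132.74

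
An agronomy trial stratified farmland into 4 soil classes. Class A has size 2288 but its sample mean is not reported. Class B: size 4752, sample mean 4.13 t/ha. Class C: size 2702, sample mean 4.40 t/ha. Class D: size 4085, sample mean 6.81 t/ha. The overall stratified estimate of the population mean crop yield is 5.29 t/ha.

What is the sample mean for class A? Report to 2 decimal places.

6.04

N = 2288 + 4752 + 2702 + 4085 = 13827.
Overall total = μ·N = 5.29·13827 = 73144.83.
Subtract the known strata: 4752·4.13 + 2702·4.40 + 4085·6.81 = 59333.41.
Remaining total for class A: 73144.83 − 59333.41 = 13811.42.
Divide by its size: 13811.42 / 2288 = 6.0365... → 6.04.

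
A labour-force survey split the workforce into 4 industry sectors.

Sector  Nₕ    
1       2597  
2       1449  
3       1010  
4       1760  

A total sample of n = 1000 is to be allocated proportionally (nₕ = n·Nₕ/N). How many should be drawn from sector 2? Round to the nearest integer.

213

Share of sector 2 = 1449/6816 = 0.21259.
Allocate 1000 × 0.21259 = 212.588... → 213.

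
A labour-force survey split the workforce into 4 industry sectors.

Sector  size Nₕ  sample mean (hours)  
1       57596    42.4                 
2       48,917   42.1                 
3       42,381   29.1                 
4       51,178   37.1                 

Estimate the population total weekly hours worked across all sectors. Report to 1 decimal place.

Population total = Σ Nₕ·x̄ₕ (each stratum's size times its mean).
57596·42.4 + 48917·42.1 + 42381·29.1 + 51178·37.1 = 2442070.4 + 2059405.7 + 1233287.1 + 1898703.8 = 7633467.0.

7633467.0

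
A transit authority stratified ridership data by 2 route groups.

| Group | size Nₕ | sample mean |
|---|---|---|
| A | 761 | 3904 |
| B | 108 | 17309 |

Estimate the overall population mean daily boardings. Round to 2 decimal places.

5569.98

N = 761 + 108 = 869.
Overall mean = Σ (Nₕ/N)·x̄ₕ — weight by population share, not a simple average.
Σ Nₕx̄ₕ = 761·3904 + 108·17309 = 2970944 + 1869372 = 4840316.
Divide by N: 4840316 / 869 = 5569.9839... → 5569.98.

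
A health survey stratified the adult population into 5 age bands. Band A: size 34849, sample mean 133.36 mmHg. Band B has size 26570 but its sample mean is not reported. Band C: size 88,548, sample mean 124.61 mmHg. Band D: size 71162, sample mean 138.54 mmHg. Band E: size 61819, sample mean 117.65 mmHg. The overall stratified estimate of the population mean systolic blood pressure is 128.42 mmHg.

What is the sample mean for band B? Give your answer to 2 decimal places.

132.59

Σ Nₕx̄ₕ = N·μ, so 26570·x̄_B = 282948·128.42 − (34849·133.36 + 88548·124.61 + 71162·138.54 + 61819·117.65).
= 36336182.16 − 32813217.75 = 3522964.41.
x̄_B = 3522964.41 / 26570 = 132.5918... → 132.59.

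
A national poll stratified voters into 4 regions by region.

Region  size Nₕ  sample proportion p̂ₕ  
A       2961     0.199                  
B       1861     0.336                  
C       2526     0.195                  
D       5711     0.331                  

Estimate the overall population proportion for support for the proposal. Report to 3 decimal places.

Wₕ = Nₕ/N with N = 13059: 0.2267, 0.1425, 0.1934, 0.4373.
p̂_st = 0.2267·0.199 + 0.1425·0.336 + 0.1934·0.195 + 0.4373·0.331 ≈ 0.27548... → 0.275.

0.275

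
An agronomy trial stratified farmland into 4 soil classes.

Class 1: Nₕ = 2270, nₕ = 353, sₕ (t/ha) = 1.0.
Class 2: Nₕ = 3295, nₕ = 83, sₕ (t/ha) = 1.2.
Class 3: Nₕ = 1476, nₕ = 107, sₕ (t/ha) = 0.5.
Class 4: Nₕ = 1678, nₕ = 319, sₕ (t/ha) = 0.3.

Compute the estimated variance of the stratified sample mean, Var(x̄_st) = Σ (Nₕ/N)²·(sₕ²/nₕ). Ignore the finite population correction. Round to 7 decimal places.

N = 8719; Wₕ = Nₕ/N.
class 1: (2270/8719)²·1.0²/353 = 0.0001920188
class 2: (3295/8719)²·1.2²/83 = 0.0024777751
class 3: (1476/8719)²·0.5²/107 = 0.0000669569
class 4: (1678/8719)²·0.3²/319 = 0.0000104497
Sum = 0.0027472004 → 0.0027472.

0.0027472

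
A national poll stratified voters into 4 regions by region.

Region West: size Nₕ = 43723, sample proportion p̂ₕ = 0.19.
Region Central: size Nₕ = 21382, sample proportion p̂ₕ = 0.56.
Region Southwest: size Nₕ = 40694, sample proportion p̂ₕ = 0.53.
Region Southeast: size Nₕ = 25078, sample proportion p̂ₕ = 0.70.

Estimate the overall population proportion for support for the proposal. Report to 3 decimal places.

Wₕ = Nₕ/N with N = 130877: 0.3341, 0.1634, 0.3109, 0.1916.
p̂_st = 0.3341·0.19 + 0.1634·0.56 + 0.3109·0.53 + 0.1916·0.70 ≈ 0.45389... → 0.454.

0.454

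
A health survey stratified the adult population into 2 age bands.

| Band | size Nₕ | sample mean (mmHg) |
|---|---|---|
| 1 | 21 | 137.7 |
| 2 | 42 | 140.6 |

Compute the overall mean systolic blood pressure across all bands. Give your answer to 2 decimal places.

139.63

N = 63; weights Wₕ = Nₕ/N = (0.3333, 0.6667).
x̄_st = Σ Wₕ·x̄ₕ = 0.3333·137.7 + 0.6667·140.6 ≈ 139.6333...
→ 139.63.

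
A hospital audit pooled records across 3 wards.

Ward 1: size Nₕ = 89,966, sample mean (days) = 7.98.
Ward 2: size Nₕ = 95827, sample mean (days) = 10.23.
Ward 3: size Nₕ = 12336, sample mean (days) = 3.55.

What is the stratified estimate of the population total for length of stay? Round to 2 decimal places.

1742031.69

1: 89966·7.98 = 717928.68
2: 95827·10.23 = 980310.21
3: 12336·3.55 = 43792.8
τ̂ = Σ Nₕx̄ₕ = 1742031.69.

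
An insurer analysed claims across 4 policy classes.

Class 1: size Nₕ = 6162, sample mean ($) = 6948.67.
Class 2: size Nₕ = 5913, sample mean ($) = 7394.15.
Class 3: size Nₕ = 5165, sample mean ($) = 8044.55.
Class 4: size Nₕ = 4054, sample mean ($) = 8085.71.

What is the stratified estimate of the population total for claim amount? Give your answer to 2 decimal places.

160868882.58

Population total = Σ Nₕ·x̄ₕ (each stratum's size times its mean).
6162·6948.67 + 5913·7394.15 + 5165·8044.55 + 4054·8085.71 = 42817704.54 + 43721608.95 + 41550100.75 + 32779468.34 = 160868882.58.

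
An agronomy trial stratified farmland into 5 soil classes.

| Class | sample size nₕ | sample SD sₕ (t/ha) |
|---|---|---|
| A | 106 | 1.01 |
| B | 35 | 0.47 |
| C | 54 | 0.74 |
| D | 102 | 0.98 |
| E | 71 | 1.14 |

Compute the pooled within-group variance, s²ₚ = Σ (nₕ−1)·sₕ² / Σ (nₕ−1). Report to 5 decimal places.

0.91354

Degrees of freedom: 105 + 34 + 53 + 101 + 70 = 363.
Σ(nₕ−1)sₕ² = 105·1.0201 + 34·0.2209 + 53·0.5476 + 101·0.9604 + 70·1.2996 = 331.6163.
s²ₚ = 331.6163 / 363 = 0.9135435... → 0.91354.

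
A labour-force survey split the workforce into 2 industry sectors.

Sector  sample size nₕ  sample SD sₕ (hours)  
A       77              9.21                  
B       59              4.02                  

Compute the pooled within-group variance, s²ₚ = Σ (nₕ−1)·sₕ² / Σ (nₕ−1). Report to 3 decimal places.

Degrees of freedom: 76 + 58 = 134.
Σ(nₕ−1)sₕ² = 76·84.8241 + 58·16.1604 = 7383.9348.
s²ₚ = 7383.9348 / 134 = 55.10399... → 55.104.

55.104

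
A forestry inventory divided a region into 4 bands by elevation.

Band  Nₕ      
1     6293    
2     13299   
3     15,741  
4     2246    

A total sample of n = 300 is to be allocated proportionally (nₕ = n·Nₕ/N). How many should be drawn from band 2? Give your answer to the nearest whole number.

N = 6293 + 13299 + 15741 + 2246 = 37579.
n_2 = 300·13299/37579 = 106.168... → 106.

106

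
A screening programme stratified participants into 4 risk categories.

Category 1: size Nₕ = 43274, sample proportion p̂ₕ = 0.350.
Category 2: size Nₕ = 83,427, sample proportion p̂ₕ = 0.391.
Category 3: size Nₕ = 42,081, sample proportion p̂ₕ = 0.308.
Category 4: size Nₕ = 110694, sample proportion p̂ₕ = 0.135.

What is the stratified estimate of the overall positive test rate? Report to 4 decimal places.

Wₕ = Nₕ/N with N = 279476: 0.1548, 0.2985, 0.1506, 0.3961.
p̂_st = 0.1548·0.350 + 0.2985·0.391 + 0.1506·0.308 + 0.3961·0.135 ≈ 0.270758... → 0.2708.

0.2708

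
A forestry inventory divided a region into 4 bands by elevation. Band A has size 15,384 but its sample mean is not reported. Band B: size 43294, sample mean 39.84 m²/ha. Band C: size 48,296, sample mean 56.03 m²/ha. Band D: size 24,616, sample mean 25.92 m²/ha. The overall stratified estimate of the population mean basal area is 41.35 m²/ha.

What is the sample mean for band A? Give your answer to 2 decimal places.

Σ Nₕx̄ₕ = N·μ, so 15384·x̄_A = 131590·41.35 − (43294·39.84 + 48296·56.03 + 24616·25.92).
= 5441246.5 − 5068904.56 = 372341.94.
x̄_A = 372341.94 / 15384 = 24.2032... → 24.20.

24.20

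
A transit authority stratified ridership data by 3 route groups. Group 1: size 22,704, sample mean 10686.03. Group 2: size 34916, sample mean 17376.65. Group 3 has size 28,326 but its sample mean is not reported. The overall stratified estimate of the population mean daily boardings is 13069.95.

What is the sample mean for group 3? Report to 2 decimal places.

Σ Nₕx̄ₕ = N·μ, so 28326·x̄_3 = 85946·13069.95 − (22704·10686.03 + 34916·17376.65).
= 1123309922.7 − 849338736.52 = 273971186.18.
x̄_3 = 273971186.18 / 28326 = 9672.0746... → 9672.07.

9672.07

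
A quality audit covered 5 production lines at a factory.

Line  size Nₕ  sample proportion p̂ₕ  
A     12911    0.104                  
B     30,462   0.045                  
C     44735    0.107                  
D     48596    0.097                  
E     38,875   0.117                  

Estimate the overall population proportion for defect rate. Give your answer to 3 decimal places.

Wₕ = Nₕ/N with N = 175579: 0.0735, 0.1735, 0.2548, 0.2768, 0.2214.
p̂_st = 0.0735·0.104 + 0.1735·0.045 + 0.2548·0.107 + 0.2768·0.097 + 0.2214·0.117 ≈ 0.09547... → 0.095.

0.095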